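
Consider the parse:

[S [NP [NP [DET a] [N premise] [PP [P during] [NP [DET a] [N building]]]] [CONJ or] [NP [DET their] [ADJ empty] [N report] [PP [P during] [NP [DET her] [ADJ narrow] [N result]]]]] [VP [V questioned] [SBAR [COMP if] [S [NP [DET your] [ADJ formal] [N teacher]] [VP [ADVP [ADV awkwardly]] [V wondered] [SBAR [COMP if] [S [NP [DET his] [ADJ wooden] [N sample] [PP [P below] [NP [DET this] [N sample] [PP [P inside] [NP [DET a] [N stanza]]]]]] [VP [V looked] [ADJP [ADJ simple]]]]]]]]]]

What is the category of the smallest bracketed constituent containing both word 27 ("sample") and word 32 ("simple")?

S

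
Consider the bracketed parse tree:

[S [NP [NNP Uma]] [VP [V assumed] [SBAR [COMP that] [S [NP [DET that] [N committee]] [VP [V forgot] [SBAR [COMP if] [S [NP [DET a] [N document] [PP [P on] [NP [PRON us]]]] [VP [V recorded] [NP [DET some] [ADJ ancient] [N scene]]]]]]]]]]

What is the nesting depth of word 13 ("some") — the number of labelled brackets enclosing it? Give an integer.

10

Path from the root down to the word: S → VP → SBAR → S → VP → SBAR → S → VP → NP → DET. That is 10 enclosing brackets.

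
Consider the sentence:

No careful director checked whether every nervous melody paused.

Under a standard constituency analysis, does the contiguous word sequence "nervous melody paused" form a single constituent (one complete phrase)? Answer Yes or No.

No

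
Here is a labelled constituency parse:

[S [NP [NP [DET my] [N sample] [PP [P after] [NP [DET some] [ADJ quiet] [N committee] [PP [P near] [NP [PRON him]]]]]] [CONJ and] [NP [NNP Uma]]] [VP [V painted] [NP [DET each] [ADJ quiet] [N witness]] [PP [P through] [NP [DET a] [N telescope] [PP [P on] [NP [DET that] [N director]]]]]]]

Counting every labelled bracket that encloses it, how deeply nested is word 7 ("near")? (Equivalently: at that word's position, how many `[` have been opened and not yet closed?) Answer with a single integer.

7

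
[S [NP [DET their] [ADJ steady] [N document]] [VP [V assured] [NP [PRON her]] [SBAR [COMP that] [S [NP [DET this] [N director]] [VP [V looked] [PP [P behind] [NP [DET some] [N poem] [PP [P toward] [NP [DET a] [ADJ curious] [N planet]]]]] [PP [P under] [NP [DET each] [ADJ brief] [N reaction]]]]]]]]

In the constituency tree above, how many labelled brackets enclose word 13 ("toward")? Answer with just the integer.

9

The word sits inside P, which is inside PP, inside NP, inside PP, inside VP, inside S, inside SBAR, inside VP, inside S — 9 brackets in all.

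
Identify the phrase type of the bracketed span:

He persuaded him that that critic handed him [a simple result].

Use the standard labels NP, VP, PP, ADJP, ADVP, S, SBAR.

The span is built around the noun "result" — a noun phrase (NP).

NP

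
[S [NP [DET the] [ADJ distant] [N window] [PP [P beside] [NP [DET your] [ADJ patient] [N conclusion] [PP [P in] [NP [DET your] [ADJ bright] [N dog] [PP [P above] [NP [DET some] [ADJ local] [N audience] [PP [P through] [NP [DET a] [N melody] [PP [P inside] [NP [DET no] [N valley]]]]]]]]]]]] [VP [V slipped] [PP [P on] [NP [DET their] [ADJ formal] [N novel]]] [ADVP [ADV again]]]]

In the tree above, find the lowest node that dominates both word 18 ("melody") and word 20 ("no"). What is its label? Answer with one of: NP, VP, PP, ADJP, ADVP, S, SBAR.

The smallest bracket enclosing both words is [NP a melody inside no valley], so the label is NP.

NP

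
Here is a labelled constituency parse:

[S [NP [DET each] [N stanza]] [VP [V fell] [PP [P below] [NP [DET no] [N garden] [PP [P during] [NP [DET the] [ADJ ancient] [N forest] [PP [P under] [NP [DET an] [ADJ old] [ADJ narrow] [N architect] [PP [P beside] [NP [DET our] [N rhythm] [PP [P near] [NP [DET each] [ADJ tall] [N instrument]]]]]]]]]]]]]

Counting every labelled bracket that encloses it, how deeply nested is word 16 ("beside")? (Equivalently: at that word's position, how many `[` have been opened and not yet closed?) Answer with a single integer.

Counting open brackets not yet closed at "beside": [S [VP [PP [NP [PP [NP [PP [NP [PP [P = 10.

10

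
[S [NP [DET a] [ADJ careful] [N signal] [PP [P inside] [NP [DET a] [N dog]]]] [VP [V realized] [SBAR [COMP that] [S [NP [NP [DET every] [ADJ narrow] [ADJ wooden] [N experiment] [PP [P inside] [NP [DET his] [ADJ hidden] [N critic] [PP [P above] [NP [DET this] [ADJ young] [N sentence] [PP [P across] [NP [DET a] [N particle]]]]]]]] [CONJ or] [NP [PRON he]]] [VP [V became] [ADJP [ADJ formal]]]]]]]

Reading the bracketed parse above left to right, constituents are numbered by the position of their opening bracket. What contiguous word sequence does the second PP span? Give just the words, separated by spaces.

inside his hidden critic above this young sentence across a particle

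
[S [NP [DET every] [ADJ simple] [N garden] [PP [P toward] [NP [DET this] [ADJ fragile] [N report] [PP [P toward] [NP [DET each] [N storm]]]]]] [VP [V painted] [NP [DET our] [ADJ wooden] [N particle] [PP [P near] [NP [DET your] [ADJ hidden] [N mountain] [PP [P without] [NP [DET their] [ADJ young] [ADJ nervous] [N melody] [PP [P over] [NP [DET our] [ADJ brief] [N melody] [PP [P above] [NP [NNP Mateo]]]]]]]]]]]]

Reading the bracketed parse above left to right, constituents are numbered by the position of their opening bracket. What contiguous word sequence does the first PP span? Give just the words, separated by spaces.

toward this fragile report toward each storm

Opening `[PP` markers occur at word positions 4, 8, 15, 19, 24, 28; the first of these opens the constituent [PP toward this fragile report toward each storm].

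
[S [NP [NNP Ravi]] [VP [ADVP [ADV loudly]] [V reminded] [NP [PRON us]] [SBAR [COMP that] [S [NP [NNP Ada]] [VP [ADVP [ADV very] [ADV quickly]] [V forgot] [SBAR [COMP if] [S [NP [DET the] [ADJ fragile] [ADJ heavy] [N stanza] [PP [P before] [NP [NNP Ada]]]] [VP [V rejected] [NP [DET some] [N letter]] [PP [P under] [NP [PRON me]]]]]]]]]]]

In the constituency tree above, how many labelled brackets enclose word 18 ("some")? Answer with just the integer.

10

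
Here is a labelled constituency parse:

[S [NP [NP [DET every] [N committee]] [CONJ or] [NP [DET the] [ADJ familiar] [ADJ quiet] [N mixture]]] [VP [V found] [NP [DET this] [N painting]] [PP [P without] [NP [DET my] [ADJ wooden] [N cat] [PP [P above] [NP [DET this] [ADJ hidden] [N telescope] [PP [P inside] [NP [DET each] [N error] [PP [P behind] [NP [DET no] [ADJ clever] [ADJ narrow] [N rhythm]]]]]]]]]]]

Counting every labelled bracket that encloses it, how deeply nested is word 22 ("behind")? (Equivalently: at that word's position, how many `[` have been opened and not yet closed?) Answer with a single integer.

10

Path from the root down to the word: S → VP → PP → NP → PP → NP → PP → NP → PP → P. That is 10 enclosing brackets.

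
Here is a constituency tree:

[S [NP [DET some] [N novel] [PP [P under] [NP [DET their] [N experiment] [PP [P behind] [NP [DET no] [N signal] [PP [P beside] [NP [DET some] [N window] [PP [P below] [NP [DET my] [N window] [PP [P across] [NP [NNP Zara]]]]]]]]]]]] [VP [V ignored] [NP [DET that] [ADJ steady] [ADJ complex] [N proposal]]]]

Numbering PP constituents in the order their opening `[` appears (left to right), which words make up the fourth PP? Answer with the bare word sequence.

below my window across Zara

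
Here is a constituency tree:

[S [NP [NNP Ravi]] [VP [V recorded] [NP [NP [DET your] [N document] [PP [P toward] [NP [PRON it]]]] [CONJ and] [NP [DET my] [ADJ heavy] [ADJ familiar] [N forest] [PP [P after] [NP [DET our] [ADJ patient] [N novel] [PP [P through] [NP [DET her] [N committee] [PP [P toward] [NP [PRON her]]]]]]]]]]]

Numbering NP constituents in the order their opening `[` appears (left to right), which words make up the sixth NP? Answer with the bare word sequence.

our patient novel through her committee toward her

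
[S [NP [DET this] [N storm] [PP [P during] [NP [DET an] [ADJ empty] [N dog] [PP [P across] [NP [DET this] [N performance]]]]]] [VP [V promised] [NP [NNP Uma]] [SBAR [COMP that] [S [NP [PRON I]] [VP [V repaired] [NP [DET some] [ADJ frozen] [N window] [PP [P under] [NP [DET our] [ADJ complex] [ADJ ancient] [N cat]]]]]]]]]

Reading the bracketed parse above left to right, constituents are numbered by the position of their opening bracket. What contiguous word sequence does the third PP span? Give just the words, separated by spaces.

under our complex ancient cat

The PP opening brackets appear, in order, over: "during an empty dog across this performance"; "across this performance"; "under our complex ancient cat". The third one spans "under our complex ancient cat".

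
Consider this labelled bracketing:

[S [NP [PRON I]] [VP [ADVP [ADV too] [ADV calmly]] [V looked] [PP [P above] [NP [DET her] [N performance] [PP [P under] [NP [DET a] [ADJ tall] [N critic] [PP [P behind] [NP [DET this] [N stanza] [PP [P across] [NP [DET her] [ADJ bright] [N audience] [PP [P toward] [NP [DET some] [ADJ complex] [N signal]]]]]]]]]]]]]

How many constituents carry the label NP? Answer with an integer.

6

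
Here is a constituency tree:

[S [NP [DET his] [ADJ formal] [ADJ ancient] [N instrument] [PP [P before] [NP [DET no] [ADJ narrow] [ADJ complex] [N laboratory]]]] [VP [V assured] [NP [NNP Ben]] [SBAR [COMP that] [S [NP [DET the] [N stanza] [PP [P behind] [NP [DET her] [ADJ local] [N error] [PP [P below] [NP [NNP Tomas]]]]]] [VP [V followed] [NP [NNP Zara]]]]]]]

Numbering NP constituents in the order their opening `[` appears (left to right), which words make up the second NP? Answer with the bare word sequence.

no narrow complex laboratory

The NP opening brackets appear, in order, over: "his formal ancient instrument before no narrow complex laboratory"; "no narrow complex laboratory"; "Ben"; "the stanza behind her local error below Tomas"; "her local error below Tomas"; "Tomas"; "Zara". The second one spans "no narrow complex laboratory".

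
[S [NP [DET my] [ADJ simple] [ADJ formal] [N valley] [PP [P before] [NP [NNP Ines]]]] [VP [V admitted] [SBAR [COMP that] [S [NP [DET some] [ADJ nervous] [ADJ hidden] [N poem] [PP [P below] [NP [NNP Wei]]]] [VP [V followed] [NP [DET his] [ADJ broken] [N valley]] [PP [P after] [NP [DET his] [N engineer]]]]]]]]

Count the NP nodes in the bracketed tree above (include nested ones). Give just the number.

6

Scanning left to right, an opening `[NP` appears at word positions 1, 6, 9, 14, 16, 20 — 6 in total.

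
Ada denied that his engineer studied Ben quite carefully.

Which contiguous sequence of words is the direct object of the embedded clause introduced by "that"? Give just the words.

Within the embedded clause introduced by "that", the direct object of "studied" is "Ben".

Ben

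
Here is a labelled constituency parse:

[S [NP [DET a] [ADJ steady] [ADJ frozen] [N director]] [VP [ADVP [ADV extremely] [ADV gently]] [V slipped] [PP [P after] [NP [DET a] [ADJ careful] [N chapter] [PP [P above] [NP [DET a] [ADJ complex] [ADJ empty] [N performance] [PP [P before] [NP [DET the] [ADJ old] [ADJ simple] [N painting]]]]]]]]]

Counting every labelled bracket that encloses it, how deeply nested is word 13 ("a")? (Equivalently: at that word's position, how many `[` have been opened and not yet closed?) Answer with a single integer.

Path from the root down to the word: S → VP → PP → NP → PP → NP → DET. That is 7 enclosing brackets.

7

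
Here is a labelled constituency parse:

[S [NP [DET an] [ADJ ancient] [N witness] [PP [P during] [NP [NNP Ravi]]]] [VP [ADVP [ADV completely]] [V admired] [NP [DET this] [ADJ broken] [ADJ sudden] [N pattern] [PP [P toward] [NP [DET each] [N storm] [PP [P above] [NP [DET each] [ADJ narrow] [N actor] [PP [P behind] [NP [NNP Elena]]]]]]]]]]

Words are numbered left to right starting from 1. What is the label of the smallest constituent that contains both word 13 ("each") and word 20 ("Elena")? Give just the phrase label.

The smallest bracket enclosing both words is [NP each storm above each narrow actor behind Elena], so the label is NP.

NP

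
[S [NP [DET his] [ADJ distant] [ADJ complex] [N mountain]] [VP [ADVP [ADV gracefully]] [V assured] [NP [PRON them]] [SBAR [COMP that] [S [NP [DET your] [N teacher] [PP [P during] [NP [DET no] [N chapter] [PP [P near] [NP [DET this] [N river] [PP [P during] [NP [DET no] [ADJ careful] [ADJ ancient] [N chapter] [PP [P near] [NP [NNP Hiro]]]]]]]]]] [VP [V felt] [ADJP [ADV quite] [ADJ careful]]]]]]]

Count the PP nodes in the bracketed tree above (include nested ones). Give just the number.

4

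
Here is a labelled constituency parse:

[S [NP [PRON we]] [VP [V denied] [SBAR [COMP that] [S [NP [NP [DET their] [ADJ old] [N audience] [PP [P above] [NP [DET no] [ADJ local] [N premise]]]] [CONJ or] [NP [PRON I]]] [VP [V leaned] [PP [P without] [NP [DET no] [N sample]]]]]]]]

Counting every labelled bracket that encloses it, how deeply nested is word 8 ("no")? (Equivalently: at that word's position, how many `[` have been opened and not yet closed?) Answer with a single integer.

9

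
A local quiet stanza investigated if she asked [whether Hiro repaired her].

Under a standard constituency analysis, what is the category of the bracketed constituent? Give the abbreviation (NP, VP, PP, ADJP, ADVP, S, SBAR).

The bracketed span "whether Hiro repaired her" is headed by "whether", making it a subordinate clause (SBAR).

SBAR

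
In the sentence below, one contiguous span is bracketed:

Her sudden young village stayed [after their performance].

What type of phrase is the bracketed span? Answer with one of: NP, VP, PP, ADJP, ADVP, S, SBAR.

PP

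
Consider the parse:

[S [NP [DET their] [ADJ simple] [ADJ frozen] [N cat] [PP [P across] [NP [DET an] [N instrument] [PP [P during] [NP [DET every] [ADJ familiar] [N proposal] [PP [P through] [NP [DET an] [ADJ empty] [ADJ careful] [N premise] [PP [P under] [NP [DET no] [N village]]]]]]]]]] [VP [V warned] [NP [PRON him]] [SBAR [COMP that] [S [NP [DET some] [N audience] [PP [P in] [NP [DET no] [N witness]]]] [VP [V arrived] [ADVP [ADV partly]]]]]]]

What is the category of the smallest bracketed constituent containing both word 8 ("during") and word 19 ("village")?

PP

The smallest bracket enclosing both words is [PP during every familiar proposal through an empty careful premise under no village], so the label is PP.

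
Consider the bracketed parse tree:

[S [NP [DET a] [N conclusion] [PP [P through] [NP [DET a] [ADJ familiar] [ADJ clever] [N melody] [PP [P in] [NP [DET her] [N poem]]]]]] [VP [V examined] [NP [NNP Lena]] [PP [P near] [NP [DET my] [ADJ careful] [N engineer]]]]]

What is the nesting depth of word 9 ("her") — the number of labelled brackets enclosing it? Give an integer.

7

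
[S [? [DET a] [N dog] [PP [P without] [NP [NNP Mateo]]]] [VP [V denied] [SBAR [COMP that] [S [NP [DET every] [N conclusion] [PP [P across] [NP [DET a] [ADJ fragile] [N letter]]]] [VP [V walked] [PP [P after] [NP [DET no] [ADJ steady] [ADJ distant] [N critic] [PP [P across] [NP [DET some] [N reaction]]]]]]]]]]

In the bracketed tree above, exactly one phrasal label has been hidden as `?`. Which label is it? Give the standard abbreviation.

NP

The `?` node immediately contains: DET 'a', N 'dog', PP. That is the internal structure of a noun phrase, so the label is NP.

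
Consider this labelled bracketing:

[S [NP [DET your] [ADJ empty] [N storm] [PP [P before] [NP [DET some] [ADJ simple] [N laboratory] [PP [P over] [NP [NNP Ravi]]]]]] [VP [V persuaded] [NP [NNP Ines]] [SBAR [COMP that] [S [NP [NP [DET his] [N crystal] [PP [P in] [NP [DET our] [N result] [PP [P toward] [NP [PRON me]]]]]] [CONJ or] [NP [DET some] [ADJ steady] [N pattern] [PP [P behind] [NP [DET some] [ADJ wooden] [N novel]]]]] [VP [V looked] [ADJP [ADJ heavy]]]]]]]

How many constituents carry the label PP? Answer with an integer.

5

Listing each PP by its span: [PP before some simple laboratory over Ravi]; [PP over Ravi]; [PP in our result toward me]; [PP toward me]; [PP behind some wooden novel] — that makes 5.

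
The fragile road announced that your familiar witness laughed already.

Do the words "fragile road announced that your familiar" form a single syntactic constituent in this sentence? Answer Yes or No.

The sequence begins inside the noun phrase "the fragile road" and ends inside the verb phrase "announced that your familiar witness laughed already"; it crosses a phrase boundary, so no single node in the tree spans exactly those words.

No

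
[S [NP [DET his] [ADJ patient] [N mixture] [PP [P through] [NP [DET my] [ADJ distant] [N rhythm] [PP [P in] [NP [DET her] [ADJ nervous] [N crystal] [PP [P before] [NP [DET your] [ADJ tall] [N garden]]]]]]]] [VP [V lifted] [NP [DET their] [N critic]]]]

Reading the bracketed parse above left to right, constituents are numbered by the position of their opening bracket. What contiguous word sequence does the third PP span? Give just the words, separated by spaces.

Opening `[PP` markers occur at word positions 4, 8, 12; the third of these opens the constituent [PP before your tall garden].

before your tall garden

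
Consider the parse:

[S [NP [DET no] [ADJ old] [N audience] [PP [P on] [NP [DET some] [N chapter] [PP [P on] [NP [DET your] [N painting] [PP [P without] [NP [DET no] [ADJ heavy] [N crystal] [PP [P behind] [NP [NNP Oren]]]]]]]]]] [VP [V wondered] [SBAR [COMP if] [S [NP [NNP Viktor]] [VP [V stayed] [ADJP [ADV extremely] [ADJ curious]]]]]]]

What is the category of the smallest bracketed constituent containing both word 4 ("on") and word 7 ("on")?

PP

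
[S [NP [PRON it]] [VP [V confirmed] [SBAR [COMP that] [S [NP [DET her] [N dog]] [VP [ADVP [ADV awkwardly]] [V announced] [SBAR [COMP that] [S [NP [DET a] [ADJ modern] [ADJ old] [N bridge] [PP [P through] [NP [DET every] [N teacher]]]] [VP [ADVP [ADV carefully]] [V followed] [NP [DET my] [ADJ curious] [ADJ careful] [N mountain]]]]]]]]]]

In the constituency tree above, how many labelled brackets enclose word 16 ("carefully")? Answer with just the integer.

Path from the root down to the word: S → VP → SBAR → S → VP → SBAR → S → VP → ADVP → ADV. That is 10 enclosing brackets.

10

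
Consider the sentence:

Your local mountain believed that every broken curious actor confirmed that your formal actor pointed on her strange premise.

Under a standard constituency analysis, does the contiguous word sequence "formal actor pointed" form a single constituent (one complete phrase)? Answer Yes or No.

"formal" belongs to the noun phrase "your formal actor" while "pointed" belongs to the verb phrase "pointed on her strange premise"; a span that runs across that boundary is not a single phrase.

No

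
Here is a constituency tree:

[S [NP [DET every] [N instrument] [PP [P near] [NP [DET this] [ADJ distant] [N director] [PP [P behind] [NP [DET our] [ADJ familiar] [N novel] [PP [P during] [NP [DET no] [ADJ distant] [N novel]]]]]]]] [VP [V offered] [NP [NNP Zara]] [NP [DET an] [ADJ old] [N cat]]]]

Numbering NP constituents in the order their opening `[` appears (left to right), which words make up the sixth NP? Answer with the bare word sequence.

Opening `[NP` markers occur at word positions 1, 4, 8, 12, 16, 17; the sixth of these opens the constituent [NP an old cat].

an old cat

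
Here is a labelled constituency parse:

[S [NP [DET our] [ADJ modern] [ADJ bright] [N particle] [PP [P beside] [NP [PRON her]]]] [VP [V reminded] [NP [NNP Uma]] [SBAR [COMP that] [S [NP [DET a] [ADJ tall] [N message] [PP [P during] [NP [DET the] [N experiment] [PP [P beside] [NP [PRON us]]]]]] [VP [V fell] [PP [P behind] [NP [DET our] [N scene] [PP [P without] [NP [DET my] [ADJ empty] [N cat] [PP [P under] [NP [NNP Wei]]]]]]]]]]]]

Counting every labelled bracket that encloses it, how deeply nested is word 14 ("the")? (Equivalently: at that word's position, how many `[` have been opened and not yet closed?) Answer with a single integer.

8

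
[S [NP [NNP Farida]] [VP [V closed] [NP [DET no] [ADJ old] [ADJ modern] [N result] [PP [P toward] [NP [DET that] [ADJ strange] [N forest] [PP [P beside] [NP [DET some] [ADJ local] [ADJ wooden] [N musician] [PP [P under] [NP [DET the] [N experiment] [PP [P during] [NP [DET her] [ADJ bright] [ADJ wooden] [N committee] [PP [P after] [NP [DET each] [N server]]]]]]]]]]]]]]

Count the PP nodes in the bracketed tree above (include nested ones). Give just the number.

5

Listing each PP by its span: [PP toward that strange forest beside some local wooden musician under the experiment during her bright wooden committee after each server]; [PP beside some local wooden musician under the experiment during her bright wooden committee after each server]; [PP under the experiment during her bright wooden committee after each server]; [PP during her bright wooden committee after each server]; [PP after each server] — that makes 5.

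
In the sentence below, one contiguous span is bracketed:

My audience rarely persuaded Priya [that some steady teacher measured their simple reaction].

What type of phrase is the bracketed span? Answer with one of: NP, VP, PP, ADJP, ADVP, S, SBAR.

"that" is the head of the bracketed span, so the span is a subordinate clause: SBAR.

SBAR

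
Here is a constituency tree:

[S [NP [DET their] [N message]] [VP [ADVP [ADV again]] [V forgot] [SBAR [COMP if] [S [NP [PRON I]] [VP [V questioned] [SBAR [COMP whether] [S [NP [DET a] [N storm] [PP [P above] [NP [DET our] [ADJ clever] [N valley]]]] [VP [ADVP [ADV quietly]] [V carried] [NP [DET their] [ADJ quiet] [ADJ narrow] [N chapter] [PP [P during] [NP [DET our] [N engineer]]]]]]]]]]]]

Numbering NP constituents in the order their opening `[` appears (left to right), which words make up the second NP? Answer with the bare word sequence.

Opening `[NP` markers occur at word positions 1, 6, 9, 12, 17, 22; the second of these opens the constituent [NP I].

I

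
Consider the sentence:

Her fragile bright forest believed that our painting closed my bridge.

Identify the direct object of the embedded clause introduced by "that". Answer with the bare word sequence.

my bridge

Within the embedded clause introduced by "that", the direct object of "closed" is "my bridge".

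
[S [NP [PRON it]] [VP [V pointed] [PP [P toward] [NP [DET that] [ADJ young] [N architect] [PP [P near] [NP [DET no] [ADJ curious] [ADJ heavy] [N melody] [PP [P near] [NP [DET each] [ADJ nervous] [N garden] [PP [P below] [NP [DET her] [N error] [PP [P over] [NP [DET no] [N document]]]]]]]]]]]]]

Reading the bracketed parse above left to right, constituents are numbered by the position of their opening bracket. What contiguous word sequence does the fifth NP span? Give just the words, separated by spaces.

her error over no document

The NP opening brackets appear, in order, over: "it"; "that young architect near no curious heavy melody near each nervous garden below her error over no document"; "no curious heavy melody near each nervous garden below her error over no document"; "each nervous garden below her error over no document"; "her error over no document"; "no document". The fifth one spans "her error over no document".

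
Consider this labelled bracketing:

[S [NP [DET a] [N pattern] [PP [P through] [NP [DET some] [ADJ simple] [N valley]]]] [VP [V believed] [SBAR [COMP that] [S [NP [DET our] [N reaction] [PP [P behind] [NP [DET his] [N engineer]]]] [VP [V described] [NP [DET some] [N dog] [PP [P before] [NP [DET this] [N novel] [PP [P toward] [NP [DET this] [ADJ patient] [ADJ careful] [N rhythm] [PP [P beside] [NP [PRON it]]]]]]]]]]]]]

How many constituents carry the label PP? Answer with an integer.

5

Scanning left to right, an opening `[PP` appears at word positions 3, 11, 17, 20, 25 — 5 in total.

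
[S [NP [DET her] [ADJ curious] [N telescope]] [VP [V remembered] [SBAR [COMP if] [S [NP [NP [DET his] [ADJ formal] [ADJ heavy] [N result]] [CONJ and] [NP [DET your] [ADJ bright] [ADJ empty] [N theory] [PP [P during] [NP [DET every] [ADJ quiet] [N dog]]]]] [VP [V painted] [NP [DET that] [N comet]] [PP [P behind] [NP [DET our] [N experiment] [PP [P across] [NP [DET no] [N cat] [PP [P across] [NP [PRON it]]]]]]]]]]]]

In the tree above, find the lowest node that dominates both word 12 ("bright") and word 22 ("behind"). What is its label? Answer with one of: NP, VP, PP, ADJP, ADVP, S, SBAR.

S

Both words fall inside [S his formal heavy result and your bright empty theory during every quiet dog painted that comet behind our experiment across no cat across it] (words 6–29), and no smaller constituent contains them both. Label: S.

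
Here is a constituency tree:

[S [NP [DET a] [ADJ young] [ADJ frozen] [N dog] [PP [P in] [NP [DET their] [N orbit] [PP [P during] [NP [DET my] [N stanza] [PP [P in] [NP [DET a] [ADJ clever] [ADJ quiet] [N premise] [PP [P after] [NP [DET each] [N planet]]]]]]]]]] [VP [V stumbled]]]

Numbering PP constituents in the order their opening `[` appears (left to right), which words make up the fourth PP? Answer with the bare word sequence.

after each planet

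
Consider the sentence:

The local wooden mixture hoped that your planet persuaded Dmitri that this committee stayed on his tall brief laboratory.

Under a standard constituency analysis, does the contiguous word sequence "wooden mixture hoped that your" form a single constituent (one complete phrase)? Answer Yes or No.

No

"wooden" belongs to the noun phrase "the local wooden mixture" while "your" belongs to the verb phrase "hoped that your planet persuaded Dmitri that this committee stayed on his tall brief laboratory"; a span that runs across that boundary is not a single phrase.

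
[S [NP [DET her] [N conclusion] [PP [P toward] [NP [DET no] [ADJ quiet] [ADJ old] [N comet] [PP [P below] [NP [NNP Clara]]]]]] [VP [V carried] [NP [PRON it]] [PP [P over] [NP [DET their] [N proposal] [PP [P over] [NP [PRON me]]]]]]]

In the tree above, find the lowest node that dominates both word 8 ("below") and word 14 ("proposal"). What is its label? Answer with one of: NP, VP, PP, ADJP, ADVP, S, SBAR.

S

The smallest bracket enclosing both words is [S her conclusion toward no quiet old comet below Clara carried it over their proposal over me], so the label is S.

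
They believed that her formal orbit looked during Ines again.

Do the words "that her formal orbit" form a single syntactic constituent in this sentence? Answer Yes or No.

The smallest constituent containing the whole sequence is the subordinate clause [SBAR that her formal orbit looked during Ines again], but the sequence is only part of it — it straddles the boundary between complementizer "that" and clause "her formal orbit looked during Ines again".

No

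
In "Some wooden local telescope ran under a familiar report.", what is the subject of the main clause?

some wooden local telescope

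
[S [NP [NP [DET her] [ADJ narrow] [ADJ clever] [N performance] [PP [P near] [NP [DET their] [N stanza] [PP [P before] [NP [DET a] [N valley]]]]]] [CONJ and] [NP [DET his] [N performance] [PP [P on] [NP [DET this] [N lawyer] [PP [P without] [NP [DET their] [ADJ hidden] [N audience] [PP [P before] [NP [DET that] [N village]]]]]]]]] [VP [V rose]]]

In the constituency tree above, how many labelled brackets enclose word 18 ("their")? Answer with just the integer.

8

Path from the root down to the word: S → NP → NP → PP → NP → PP → NP → DET. That is 8 enclosing brackets.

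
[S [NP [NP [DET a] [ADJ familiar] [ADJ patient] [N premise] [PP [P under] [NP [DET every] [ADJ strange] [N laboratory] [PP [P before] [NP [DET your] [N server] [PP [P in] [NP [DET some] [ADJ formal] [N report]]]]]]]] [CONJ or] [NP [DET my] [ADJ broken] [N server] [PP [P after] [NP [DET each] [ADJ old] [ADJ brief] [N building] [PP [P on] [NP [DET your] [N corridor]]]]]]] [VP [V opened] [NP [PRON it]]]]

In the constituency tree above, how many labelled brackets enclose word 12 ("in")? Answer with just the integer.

9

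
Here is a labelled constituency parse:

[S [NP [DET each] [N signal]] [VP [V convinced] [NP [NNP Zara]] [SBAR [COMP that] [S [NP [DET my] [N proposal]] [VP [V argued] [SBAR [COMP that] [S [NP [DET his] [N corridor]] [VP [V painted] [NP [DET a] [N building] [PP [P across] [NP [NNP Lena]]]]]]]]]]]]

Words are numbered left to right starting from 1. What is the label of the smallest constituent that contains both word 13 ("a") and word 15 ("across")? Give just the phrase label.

NP

The smallest bracket enclosing both words is [NP a building across Lena], so the label is NP.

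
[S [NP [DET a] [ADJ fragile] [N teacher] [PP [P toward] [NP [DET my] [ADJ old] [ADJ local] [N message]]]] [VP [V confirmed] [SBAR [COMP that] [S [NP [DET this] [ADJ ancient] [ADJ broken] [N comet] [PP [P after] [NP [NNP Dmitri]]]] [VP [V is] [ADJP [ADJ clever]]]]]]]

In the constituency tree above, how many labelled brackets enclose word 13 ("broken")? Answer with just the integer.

6

Counting open brackets not yet closed at "broken": [S [VP [SBAR [S [NP [ADJ = 6.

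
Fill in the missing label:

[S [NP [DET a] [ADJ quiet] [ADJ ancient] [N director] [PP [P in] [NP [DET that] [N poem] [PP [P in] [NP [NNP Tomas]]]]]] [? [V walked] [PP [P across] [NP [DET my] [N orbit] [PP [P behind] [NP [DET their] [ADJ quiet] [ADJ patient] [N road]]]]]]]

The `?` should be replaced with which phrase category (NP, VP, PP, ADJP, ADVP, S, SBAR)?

VP

The `?` node immediately contains: V 'walked', PP. That is the internal structure of a verb phrase, so the label is VP.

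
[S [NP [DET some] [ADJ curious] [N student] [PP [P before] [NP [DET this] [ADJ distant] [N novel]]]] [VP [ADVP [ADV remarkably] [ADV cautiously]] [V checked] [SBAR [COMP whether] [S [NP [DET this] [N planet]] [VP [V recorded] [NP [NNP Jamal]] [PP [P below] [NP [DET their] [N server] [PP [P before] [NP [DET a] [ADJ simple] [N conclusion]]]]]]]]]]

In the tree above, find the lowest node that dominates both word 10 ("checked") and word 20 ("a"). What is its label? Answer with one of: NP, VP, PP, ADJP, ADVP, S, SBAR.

Word 10 lies under S → VP → V; word 20 lies under S → VP → SBAR → S → VP → PP → NP → PP → NP → DET. The lowest shared node is the VP.

VP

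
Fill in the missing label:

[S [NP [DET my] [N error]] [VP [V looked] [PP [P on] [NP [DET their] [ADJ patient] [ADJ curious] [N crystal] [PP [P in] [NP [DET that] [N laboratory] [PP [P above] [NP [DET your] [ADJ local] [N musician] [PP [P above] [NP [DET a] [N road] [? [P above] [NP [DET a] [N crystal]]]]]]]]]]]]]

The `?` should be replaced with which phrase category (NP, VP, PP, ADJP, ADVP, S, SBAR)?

PP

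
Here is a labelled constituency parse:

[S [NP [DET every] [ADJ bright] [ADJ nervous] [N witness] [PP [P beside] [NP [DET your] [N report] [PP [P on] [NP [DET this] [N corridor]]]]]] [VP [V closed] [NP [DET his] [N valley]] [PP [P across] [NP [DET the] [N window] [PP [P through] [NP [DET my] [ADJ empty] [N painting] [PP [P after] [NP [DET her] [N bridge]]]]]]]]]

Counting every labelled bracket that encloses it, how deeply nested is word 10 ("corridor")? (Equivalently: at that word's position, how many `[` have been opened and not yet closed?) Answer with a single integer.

7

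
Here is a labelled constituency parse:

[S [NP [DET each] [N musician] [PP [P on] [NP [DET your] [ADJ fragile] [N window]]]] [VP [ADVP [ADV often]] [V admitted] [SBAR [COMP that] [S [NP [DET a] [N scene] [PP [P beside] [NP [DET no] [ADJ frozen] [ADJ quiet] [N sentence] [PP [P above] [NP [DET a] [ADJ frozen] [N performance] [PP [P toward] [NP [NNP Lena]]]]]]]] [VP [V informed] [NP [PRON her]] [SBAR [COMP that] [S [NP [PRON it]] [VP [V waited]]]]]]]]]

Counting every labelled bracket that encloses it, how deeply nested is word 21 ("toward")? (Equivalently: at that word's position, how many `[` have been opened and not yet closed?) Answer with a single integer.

11

Counting open brackets not yet closed at "toward": [S [VP [SBAR [S [NP [PP [NP [PP [NP [PP [P = 11.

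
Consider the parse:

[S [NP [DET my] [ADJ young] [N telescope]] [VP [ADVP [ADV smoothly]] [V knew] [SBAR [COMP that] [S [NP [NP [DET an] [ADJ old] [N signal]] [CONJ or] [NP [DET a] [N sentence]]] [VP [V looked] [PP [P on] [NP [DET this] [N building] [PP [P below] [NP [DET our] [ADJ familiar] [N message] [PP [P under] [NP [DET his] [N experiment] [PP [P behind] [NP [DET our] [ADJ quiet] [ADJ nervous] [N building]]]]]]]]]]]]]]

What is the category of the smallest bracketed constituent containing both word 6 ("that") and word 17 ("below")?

SBAR

Word 6 lies under S → VP → SBAR → COMP; word 17 lies under S → VP → SBAR → S → VP → PP → NP → PP → P. The lowest shared node is the SBAR.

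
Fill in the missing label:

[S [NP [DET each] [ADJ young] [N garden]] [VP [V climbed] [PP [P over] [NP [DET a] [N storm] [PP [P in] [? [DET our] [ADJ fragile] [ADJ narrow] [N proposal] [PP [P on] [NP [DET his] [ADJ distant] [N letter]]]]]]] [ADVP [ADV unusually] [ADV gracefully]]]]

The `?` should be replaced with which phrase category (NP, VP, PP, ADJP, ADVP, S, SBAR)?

NP

A constituent whose immediate children are DET 'our', ADJ 'fragile', ADJ 'narrow', N 'proposal', PP is a noun phrase: NP.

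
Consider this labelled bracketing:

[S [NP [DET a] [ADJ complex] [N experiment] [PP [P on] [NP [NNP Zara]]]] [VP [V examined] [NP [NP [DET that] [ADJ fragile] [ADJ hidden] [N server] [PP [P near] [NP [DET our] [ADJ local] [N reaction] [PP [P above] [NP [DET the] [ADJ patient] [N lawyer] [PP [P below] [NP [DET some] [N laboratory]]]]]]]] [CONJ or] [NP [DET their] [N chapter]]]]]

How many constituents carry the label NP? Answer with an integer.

Scanning left to right, an opening `[NP` appears at word positions 1, 5, 7, 7, 12, 16, 20, 23 — 8 in total.

8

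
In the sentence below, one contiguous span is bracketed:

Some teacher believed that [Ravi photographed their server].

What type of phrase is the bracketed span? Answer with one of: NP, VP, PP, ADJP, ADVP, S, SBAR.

S

"photographed" is the head of the bracketed span, so the span is a clause: S.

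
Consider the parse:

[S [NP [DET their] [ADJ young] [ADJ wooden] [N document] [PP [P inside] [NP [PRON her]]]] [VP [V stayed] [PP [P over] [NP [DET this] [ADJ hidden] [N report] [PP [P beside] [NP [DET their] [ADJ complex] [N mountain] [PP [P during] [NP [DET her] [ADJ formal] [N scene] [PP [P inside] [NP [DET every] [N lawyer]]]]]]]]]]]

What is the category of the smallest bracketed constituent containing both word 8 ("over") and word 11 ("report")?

PP

The smallest bracket enclosing both words is [PP over this hidden report beside their complex mountain during her formal scene inside every lawyer], so the label is PP.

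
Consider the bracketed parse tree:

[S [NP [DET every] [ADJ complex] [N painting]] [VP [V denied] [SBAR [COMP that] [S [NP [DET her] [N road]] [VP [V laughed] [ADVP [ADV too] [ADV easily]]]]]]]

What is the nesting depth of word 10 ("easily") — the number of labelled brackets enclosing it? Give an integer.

Counting open brackets not yet closed at "easily": [S [VP [SBAR [S [VP [ADVP [ADV = 7.

7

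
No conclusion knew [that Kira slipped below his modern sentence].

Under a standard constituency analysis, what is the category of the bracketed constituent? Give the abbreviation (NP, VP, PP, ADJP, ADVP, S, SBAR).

SBAR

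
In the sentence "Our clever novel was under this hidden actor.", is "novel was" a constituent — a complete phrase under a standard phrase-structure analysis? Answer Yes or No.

No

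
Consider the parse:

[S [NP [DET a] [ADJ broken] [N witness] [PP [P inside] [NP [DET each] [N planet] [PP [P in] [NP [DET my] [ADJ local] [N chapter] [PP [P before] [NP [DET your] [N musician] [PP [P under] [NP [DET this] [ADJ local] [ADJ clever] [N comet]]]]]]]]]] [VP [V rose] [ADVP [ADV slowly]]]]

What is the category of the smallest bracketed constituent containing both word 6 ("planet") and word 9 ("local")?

NP

Both words fall inside [NP each planet in my local chapter before your musician under this local clever comet] (words 5–18), and no smaller constituent contains them both. Label: NP.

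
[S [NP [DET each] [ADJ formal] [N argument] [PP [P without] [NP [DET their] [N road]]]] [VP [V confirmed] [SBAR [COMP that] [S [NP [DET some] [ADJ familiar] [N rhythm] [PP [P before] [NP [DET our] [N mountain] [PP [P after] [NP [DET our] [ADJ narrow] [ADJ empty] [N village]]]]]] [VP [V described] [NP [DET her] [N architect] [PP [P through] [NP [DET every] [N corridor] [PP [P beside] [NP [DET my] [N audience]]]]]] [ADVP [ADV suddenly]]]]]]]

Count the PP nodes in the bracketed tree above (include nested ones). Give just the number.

5

Scanning left to right, an opening `[PP` appears at word positions 4, 12, 15, 23, 26 — 5 in total.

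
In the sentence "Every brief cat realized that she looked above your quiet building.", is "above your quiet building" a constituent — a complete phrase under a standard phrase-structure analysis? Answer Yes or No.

Yes

"above your quiet building" is exactly the prepositional phrase [PP above your quiet building], a complete constituent.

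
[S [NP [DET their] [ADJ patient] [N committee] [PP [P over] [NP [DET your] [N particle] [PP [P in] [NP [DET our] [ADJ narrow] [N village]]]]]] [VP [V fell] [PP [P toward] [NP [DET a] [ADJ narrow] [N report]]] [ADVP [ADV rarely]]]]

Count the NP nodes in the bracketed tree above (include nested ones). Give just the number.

4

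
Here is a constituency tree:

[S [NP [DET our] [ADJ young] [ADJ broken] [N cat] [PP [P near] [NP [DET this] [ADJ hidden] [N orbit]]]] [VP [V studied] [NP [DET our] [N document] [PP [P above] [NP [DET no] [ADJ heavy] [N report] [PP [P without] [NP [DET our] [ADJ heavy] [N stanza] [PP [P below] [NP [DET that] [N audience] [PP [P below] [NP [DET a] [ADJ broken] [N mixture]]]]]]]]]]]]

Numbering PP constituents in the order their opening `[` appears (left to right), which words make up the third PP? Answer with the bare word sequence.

without our heavy stanza below that audience below a broken mixture

The PP opening brackets appear, in order, over: "near this hidden orbit"; "above no heavy report without our heavy stanza below that audience below a broken mixture"; "without our heavy stanza below that audience below a broken mixture"; "below that audience below a broken mixture"; "below a broken mixture". The third one spans "without our heavy stanza below that audience below a broken mixture".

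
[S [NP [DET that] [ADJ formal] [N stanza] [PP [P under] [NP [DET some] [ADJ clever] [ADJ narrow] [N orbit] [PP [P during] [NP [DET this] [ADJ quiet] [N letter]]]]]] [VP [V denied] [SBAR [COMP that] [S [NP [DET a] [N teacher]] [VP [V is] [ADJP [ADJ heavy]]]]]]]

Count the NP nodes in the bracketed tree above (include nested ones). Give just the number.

4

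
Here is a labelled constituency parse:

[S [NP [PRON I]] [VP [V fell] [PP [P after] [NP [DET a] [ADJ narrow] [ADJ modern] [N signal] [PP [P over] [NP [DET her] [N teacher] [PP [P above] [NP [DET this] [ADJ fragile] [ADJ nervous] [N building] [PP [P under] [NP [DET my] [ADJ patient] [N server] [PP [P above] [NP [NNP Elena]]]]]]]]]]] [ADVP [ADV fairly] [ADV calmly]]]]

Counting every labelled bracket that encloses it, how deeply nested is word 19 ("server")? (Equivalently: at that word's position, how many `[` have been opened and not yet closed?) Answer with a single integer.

Path from the root down to the word: S → VP → PP → NP → PP → NP → PP → NP → PP → NP → N. That is 11 enclosing brackets.

11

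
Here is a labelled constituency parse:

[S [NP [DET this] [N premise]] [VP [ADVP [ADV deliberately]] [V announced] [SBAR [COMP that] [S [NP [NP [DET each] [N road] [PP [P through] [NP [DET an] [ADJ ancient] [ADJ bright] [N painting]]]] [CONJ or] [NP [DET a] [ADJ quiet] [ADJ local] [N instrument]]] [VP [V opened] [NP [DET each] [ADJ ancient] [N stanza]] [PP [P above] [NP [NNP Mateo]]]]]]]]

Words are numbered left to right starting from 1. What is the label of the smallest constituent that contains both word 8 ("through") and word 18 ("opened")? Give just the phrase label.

S

Both words fall inside [S each road through an ancient bright painting or a quiet local instrument opened each ancient stanza above Mateo] (words 6–23), and no smaller constituent contains them both. Label: S.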